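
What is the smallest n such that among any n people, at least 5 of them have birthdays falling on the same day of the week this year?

There are 7 days of the week acting as pigeonholes.
With 7 × 4 = 28 people we could place exactly 4 in each, with no class reaching 5.
One more forces some class to hold 5, so 28 + 1 = 29.

29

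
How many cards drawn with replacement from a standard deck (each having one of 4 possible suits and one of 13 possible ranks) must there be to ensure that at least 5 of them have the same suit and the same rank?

There are 4 × 13 = 52 (suit, rank) combinations acting as pigeonholes.
With 52 × 4 = 208 cards drawn with replacement from a standard deck we could place exactly 4 in each, with no (suit, rank) pair reaching 5.
One more forces some (suit, rank) pair to hold 5, so 208 + 1 = 209.

209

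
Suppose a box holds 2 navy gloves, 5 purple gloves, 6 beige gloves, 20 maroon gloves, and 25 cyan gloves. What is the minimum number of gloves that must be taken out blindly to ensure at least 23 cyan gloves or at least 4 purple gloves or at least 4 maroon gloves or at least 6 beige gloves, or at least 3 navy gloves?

The worst case stops just short of every target: 2 navy, 3 purple, 5 beige, 3 maroon, 22 cyan — 2 + 3 + 5 + 3 + 22 = 35 gloves.
One more glove must push some color to its target, so 35 + 1 = 36.

36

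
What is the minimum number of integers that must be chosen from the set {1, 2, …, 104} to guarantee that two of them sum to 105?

53

Partition {1, …, 104} into 52 pairs: {1,104}, {2,103}, …, {52,53}.
Choosing 52 integers — say the integers 1 through 52 — takes one from each pair and avoids the property.
Choosing 53 forces two into the same pair by pigeonhole, and those sum to 105. So 53.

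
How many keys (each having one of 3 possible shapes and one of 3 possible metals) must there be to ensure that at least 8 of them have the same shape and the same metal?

There are 3 × 3 = 9 (shape, metal) combinations acting as pigeonholes.
With 9 × 7 = 63 keys we could place exactly 7 in each, with no (shape, metal) pair reaching 8.
One more forces some (shape, metal) pair to hold 8, so 63 + 1 = 64.

64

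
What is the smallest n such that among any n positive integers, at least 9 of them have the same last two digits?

801

There are 100 possible two-digit endings acting as pigeonholes.
With 100 × 8 = 800 positive integers we could place exactly 8 in each, with no class reaching 9.
One more forces some class to hold 9, so 800 + 1 = 801.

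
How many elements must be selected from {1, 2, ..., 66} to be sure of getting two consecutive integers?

Partition {1, …, 66} into 33 pairs: {1,2}, {3,4}, …, {65,66}.
Choosing 33 integers — say the 33 even numbers 2, 4, …, 66 — takes one from each pair and avoids the property.
Choosing 34 forces two into the same pair by pigeonhole, and those are consecutive. So 34.

34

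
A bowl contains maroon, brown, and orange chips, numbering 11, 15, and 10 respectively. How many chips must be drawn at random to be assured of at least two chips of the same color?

The worst case takes 1 chip of each color without reaching 2 of any: 3 × 1 = 3.
The next chip must bring some color to 2, so 3 + 1 = 4.

4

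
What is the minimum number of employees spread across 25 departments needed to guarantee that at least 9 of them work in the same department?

201

There are 25 departments acting as pigeonholes.
With 25 × 8 = 200 employees we could place exactly 8 in each, with no class reaching 9.
One more forces some class to hold 9, so 200 + 1 = 201.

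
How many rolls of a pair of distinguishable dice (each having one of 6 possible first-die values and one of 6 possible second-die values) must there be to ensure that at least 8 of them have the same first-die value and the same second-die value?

253

There are 6 × 6 = 36 (first-die value, second-die value) combinations acting as pigeonholes.
With 36 × 7 = 252 rolls of a pair of distinguishable dice we could place exactly 7 in each, with no (first-die value, second-die value) pair reaching 8.
One more forces some (first-die value, second-die value) pair to hold 8, so 252 + 1 = 253.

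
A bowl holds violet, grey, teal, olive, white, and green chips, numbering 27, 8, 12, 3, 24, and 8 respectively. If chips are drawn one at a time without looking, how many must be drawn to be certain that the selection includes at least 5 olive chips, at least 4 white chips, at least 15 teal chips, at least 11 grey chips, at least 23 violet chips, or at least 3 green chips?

51

Each of the 6 colors has its own threshold; avoid all of them simultaneously.
The worst case stops just short of every target: 22 violet, all 8 grey, all 12 teal, all 3 olive, 3 white, 2 green — 22 + 8 + 12 + 3 + 3 + 2 = 50 chips.
One more chip must push some color to its target, so 50 + 1 = 51.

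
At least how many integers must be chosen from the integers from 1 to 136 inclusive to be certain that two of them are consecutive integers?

69

Partition {1, …, 136} into 68 pairs: {1,2}, {3,4}, …, {135,136}.
Choosing 68 integers — say the 68 even numbers 2, 4, …, 136 — takes one from each pair and avoids the property.
Choosing 69 forces two into the same pair by pigeonhole, and those are consecutive. So 69.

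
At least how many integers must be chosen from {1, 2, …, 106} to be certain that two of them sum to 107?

Partition {1, …, 106} into 53 pairs: {1,106}, {2,105}, …, {53,54}.
Choosing 53 integers — say the integers 1 through 53 — takes one from each pair and avoids the property.
Choosing 54 forces two into the same pair by pigeonhole, and those sum to 107. So 54.

54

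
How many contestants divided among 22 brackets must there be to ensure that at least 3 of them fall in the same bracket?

There are 22 brackets acting as pigeonholes.
With 22 × 2 = 44 contestants we could place exactly 2 in each, with no class reaching 3.
One more forces some class to hold 3, so 44 + 1 = 45.

45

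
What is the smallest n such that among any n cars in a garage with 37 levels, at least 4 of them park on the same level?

112

There are 37 levels acting as pigeonholes.
With 37 × 3 = 111 cars we could place exactly 3 in each, with no class reaching 4.
One more forces some class to hold 4, so 111 + 1 = 112.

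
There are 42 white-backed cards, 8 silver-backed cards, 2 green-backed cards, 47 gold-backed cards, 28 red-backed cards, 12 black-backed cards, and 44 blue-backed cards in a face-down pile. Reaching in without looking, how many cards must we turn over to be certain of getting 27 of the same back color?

Treat the 7 back colors as pigeonholes.
In the worst case we take at most 26 of each back color, but all 8 silver-backed, all 2 green-backed, and all 12 black-backed (fewer than 26), giving 26 + 8 + 2 + 26 + 26 + 12 + 26 = 126.
One more card then forces some back color to 27, so 126 + 1 = 127.

127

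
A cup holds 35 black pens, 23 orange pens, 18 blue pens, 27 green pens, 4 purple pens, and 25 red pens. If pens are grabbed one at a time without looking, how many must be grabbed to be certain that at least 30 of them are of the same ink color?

Treat the 6 ink colors as pigeonholes.
In the worst case we take at most 29 of each ink color, but all 23 orange, all 18 blue, all 27 green, all 4 purple, and all 25 red (fewer than 29), giving 29 + 23 + 18 + 27 + 4 + 25 = 126.
One more pen then forces some ink color to 30, so 126 + 1 = 127.

127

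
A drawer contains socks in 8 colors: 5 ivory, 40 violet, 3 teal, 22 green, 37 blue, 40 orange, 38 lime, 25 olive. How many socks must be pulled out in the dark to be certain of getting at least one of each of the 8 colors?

208

The hardest color to obtain is teal: we could draw every other sock first — 210 − 3 = 207 socks — without a single teal one.
The next draw must be teal, so 207 + 1 = 208.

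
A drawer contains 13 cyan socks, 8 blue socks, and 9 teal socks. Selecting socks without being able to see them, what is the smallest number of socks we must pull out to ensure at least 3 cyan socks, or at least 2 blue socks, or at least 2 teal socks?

The worst case stops just short of every target: 2 cyan, 1 blue, 1 teal — 2 + 1 + 1 = 4 socks.
One more sock must push some color to its target, so 4 + 1 = 5.

5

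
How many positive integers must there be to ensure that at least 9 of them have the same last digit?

There are 10 possible last digits acting as pigeonholes.
With 10 × 8 = 80 positive integers we could place exactly 8 in each, with no class reaching 9.
One more forces some class to hold 9, so 80 + 1 = 81.

81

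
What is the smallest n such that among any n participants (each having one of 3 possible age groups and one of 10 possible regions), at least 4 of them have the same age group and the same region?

There are 3 × 10 = 30 (age group, region) combinations acting as pigeonholes.
With 30 × 3 = 90 participants we could place exactly 3 in each, with no (age group, region) pair reaching 4.
One more forces some (age group, region) pair to hold 4, so 90 + 1 = 91.

91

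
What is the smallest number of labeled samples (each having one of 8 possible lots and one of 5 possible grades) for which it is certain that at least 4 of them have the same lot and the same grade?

There are 8 × 5 = 40 (lot, grade) combinations acting as pigeonholes.
With 40 × 3 = 120 labeled samples we could place exactly 3 in each, with no (lot, grade) pair reaching 4.
One more forces some (lot, grade) pair to hold 4, so 120 + 1 = 121.

121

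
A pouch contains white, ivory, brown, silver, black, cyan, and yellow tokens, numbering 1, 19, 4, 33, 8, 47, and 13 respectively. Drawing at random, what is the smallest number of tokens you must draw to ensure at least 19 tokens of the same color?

81

In the worst case we take at most 18 of each color, but all 1 white, all 4 brown, all 8 black, and all 13 yellow (fewer than 18), giving 1 + 18 + 4 + 18 + 8 + 18 + 13 = 80.
One more token then forces some color to 19, so 80 + 1 = 81.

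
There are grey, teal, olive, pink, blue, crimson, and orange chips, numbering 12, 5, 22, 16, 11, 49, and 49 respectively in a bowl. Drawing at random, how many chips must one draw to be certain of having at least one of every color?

160

The hardest color to obtain is teal: we could draw every other chip first — 164 − 5 = 159 chips — without a single teal one.
The next draw must be teal, so 159 + 1 = 160.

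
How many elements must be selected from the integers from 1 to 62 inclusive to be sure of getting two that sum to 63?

Partition {1, …, 62} into 31 pairs: {1,62}, {2,61}, …, {31,32}.
Choosing 31 integers — say the integers 1 through 31 — takes one from each pair and avoids the property.
Choosing 32 forces two into the same pair by pigeonhole, and those sum to 63. So 32.

32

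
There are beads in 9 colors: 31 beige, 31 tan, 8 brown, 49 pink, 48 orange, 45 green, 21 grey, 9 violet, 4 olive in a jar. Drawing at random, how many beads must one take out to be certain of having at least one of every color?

243

The hardest color to obtain is olive: we could draw every other bead first — 246 − 4 = 242 beads — without a single olive one.
The next draw must be olive, so 242 + 1 = 243.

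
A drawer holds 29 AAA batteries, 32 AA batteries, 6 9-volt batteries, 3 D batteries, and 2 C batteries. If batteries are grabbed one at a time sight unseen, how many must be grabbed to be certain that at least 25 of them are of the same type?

Treat the 5 types as pigeonholes.
In the worst case we take at most 24 of each type, but all 6 9-volt, all 3 D, and all 2 C (fewer than 24), giving 24 + 24 + 6 + 3 + 2 = 59.
One more battery then forces some type to 25, so 59 + 1 = 60.

60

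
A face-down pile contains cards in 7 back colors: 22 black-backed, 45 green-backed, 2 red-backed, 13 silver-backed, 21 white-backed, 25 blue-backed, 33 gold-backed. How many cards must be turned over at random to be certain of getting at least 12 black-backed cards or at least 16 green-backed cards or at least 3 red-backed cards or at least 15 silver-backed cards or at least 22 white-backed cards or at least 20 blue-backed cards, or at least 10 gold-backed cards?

91

Each of the 7 back colors has its own threshold; avoid all of them simultaneously.
The worst case stops just short of every target: 11 black-backed, 15 green-backed, 2 red-backed, all 13 silver-backed, 21 white-backed, 19 blue-backed, 9 gold-backed — 11 + 15 + 2 + 13 + 21 + 19 + 9 = 90 cards.
One more card must push some back color to its target, so 90 + 1 = 91.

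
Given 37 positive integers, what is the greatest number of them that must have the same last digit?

The 37 positive integers fall into 10 possible last digits.
If each of the 10 possible last digits held at most 3, the total would be at most 10 × 3 = 30 < 37, a contradiction.
So at least one holds ⌈37/10⌉ = 4.

4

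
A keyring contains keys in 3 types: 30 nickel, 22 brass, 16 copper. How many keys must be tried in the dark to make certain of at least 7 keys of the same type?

Treat the 3 types as pigeonholes.
The worst case takes 6 keys of each type without reaching 7 of any: 3 × 6 = 18.
The next key must bring some type to 7, so 18 + 1 = 19.

19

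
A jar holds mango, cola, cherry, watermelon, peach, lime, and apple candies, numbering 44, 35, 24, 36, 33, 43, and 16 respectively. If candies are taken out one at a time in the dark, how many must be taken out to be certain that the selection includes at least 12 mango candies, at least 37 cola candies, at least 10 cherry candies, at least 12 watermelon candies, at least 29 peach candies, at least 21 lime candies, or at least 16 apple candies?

130

The worst case stops just short of every target: 11 mango, all 35 cola, 9 cherry, 11 watermelon, 28 peach, 20 lime, 15 apple — 11 + 35 + 9 + 11 + 28 + 20 + 15 = 129 candies.
One more candy must push some flavor to its target, so 129 + 1 = 130.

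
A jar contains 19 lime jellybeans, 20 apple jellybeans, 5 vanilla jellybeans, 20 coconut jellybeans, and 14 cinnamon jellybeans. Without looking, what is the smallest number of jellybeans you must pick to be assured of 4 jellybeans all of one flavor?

The worst case takes 3 jellybeans of each flavor without reaching 4 of any: 5 × 3 = 15.
The next jellybean must bring some flavor to 4, so 15 + 1 = 16.

16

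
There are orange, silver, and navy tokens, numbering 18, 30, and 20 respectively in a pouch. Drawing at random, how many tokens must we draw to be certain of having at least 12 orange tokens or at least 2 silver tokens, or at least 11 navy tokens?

23

Each of the 3 colors has its own threshold; avoid all of them simultaneously.
The worst case stops just short of every target: 11 orange, 1 silver, 10 navy — 11 + 1 + 10 = 22 tokens.
One more token must push some color to its target, so 22 + 1 = 23.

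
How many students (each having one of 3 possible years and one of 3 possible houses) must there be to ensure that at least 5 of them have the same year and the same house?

37

There are 3 × 3 = 9 (year, house) combinations acting as pigeonholes.
With 9 × 4 = 36 students we could place exactly 4 in each, with no (year, house) pair reaching 5.
One more forces some (year, house) pair to hold 5, so 36 + 1 = 37.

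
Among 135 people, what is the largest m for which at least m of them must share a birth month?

There are 12 months of the year, which serve as the pigeonholes.
If each of the 12 months of the year held at most 11, the total would be at most 12 × 11 = 132 < 135, a contradiction.
So at least one holds ⌈135/12⌉ = 12.

12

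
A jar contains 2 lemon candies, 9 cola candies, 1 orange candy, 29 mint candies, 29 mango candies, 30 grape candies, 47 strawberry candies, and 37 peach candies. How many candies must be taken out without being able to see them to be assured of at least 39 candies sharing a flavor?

Treat the 8 flavors as pigeonholes.
In the worst case we take at most 38 of each flavor, but all 2 lemon, all 9 cola, all 1 orange, all 29 mint, all 29 mango, all 30 grape, and all 37 peach (fewer than 38), giving 2 + 9 + 1 + 29 + 29 + 30 + 38 + 37 = 175.
One more candy then forces some flavor to 39, so 175 + 1 = 176.

176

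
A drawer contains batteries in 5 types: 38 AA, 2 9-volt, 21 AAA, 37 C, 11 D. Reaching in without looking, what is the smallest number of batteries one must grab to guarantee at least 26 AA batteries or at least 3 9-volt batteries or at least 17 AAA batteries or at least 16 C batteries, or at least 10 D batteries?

The worst case stops just short of every target: 25 AA, 2 9-volt, 16 AAA, 15 C, 9 D — 25 + 2 + 16 + 15 + 9 = 67 batteries.
One more battery must push some type to its target, so 67 + 1 = 68.

68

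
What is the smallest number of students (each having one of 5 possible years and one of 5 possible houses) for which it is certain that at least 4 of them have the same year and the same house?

There are 5 × 5 = 25 (year, house) combinations acting as pigeonholes.
With 25 × 3 = 75 students we could place exactly 3 in each, with no (year, house) pair reaching 4.
One more forces some (year, house) pair to hold 4, so 75 + 1 = 76.

76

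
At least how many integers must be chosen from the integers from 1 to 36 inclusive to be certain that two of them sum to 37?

Partition {1, …, 36} into 18 pairs: {1,36}, {2,35}, …, {18,19}.
Choosing 18 integers — say the integers 1 through 18 — takes one from each pair and avoids the property.
Choosing 19 forces two into the same pair by pigeonhole, and those sum to 37. So 19.

19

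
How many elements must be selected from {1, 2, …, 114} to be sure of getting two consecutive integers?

58

Partition {1, …, 114} into 57 pairs: {1,2}, {3,4}, …, {113,114}.
Choosing 57 integers — say the 57 even numbers 2, 4, …, 114 — takes one from each pair and avoids the property.
Choosing 58 forces two into the same pair by pigeonhole, and those are consecutive. So 58.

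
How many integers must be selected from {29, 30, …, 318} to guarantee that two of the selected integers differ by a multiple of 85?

86

Group the integers by remainder mod 85; there are 85 residue classes, each nonempty in this range.
Choosing one from each class (85 integers) avoids any shared remainder.
One more choice must repeat a class, so two differ by a multiple of 85. Hence 85 + 1 = 86.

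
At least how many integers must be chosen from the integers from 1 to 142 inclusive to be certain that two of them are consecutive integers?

72

Partition {1, …, 142} into 71 pairs: {1,2}, {3,4}, …, {141,142}.
Choosing 71 integers — say the 71 even numbers 2, 4, …, 142 — takes one from each pair and avoids the property.
Choosing 72 forces two into the same pair by pigeonhole, and those are consecutive. So 72.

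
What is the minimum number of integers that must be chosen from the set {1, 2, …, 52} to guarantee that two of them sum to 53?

27

Partition {1, …, 52} into 26 pairs: {1,52}, {2,51}, …, {26,27}.
Choosing 26 integers — say the integers 1 through 26 — takes one from each pair and avoids the property.
Choosing 27 forces two into the same pair by pigeonhole, and those sum to 53. So 27.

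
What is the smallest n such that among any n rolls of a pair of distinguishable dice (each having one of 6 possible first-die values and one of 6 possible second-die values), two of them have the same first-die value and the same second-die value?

37

There are 6 × 6 = 36 (first-die value, second-die value) combinations acting as pigeonholes.
With 36 rolls of a pair of distinguishable dice we could place one in each, avoiding any repeat.
One more forces some (first-die value, second-die value) pair to hold 2, so 36 + 1 = 37.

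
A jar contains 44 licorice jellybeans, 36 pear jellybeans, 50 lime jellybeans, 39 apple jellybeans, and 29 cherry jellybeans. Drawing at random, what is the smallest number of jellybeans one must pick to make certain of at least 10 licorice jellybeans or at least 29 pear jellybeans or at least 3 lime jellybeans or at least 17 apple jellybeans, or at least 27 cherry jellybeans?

Each of the 5 flavors has its own threshold; avoid all of them simultaneously.
The worst case stops just short of every target: 9 licorice, 28 pear, 2 lime, 16 apple, 26 cherry — 9 + 28 + 2 + 16 + 26 = 81 jellybeans.
One more jellybean must push some flavor to its target, so 81 + 1 = 82.

82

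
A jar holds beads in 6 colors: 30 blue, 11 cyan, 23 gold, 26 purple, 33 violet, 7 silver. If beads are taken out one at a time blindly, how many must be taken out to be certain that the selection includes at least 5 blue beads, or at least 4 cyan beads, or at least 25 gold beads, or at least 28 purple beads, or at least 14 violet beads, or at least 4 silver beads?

73

Each of the 6 colors has its own threshold; avoid all of them simultaneously.
The worst case stops just short of every target: 4 blue, 3 cyan, all 23 gold, all 26 purple, 13 violet, 3 silver — 4 + 3 + 23 + 26 + 13 + 3 = 72 beads.
One more bead must push some color to its target, so 72 + 1 = 73.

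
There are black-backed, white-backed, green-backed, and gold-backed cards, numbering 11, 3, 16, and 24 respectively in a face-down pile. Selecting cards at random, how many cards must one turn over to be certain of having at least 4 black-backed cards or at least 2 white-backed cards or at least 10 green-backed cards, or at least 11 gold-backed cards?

The worst case stops just short of every target: 3 black-backed, 1 white-backed, 9 green-backed, 10 gold-backed — 3 + 1 + 9 + 10 = 23 cards.
One more card must push some back color to its target, so 23 + 1 = 24.

24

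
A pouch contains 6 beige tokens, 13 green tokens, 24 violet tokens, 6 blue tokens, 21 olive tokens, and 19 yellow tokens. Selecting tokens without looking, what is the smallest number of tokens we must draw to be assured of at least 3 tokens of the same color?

13

The worst case takes 2 tokens of each color without reaching 3 of any: 6 × 2 = 12.
The next token must bring some color to 3, so 12 + 1 = 13.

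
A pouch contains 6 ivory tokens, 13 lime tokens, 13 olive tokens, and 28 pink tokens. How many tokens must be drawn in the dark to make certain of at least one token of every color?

The hardest color to obtain is ivory: we could draw every other token first — 60 − 6 = 54 tokens — without a single ivory one.
The next draw must be ivory, so 54 + 1 = 55.

55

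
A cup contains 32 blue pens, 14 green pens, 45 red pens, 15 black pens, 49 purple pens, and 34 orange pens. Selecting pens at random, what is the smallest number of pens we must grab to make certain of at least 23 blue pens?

The worst case draws every non-blue pen first: 14 + 45 + 15 + 49 + 34 = 157.
The next 23 draws are then forced to be blue, giving 157 + 23 = 180.

180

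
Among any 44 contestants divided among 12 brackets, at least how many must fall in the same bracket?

If each of the 12 brackets held at most 3, the total would be at most 12 × 3 = 36 < 44, a contradiction.
So at least one holds ⌈44/12⌉ = 4.

4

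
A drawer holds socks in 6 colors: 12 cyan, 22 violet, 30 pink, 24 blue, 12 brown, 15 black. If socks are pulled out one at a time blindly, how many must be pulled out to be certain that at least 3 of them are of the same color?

13

Treat the 6 colors as pigeonholes.
The worst case takes 2 socks of each color without reaching 3 of any: 6 × 2 = 12.
The next sock must bring some color to 3, so 12 + 1 = 13.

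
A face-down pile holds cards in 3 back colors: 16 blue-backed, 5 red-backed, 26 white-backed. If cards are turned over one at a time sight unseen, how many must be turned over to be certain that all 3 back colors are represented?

The hardest back color to obtain is red-backed: we could draw every other card first — 47 − 5 = 42 cards — without a single red-backed one.
The next draw must be red-backed, so 42 + 1 = 43.

43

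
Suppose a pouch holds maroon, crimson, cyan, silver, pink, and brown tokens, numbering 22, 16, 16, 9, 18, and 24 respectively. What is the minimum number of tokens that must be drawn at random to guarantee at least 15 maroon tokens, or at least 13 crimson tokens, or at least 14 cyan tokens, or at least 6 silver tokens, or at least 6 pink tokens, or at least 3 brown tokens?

52

The worst case stops just short of every target: 14 maroon, 12 crimson, 13 cyan, 5 silver, 5 pink, 2 brown — 14 + 12 + 13 + 5 + 5 + 2 = 51 tokens.
One more token must push some color to its target, so 51 + 1 = 52.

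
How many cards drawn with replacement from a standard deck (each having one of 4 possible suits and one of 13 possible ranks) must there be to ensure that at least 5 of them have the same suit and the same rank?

209

There are 4 × 13 = 52 (suit, rank) combinations acting as pigeonholes.
With 52 × 4 = 208 cards drawn with replacement from a standard deck we could place exactly 4 in each, with no (suit, rank) pair reaching 5.
One more forces some (suit, rank) pair to hold 5, so 208 + 1 = 209.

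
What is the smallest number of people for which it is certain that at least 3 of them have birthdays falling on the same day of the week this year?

There are 7 days of the week acting as pigeonholes.
With 7 × 2 = 14 people we could place exactly 2 in each, with no class reaching 3.
One more forces some class to hold 3, so 14 + 1 = 15.

15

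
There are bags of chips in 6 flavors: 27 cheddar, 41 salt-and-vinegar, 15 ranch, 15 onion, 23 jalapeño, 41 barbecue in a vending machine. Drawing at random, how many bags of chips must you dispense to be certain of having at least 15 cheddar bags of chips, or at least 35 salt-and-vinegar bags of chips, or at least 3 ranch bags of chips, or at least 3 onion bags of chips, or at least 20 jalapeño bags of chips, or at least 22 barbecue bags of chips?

The worst case stops just short of every target: 14 cheddar, 34 salt-and-vinegar, 2 ranch, 2 onion, 19 jalapeño, 21 barbecue — 14 + 34 + 2 + 2 + 19 + 21 = 92 bags of chips.
One more bag of chips must push some flavor to its target, so 92 + 1 = 93.

93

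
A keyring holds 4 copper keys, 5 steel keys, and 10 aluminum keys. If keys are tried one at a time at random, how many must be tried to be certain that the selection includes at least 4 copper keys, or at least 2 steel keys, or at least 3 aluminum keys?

Each of the 3 types has its own threshold; avoid all of them simultaneously.
The worst case stops just short of every target: 3 copper, 1 steel, 2 aluminum — 3 + 1 + 2 = 6 keys.
One more key must push some type to its target, so 6 + 1 = 7.

7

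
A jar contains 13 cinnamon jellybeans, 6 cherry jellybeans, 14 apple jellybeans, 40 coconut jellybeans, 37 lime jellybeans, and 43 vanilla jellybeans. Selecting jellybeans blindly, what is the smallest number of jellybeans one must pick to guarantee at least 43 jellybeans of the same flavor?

In the worst case we take at most 42 of each flavor, but all 13 cinnamon, all 6 cherry, all 14 apple, all 40 coconut, and all 37 lime (fewer than 42), giving 13 + 6 + 14 + 40 + 37 + 42 = 152.
One more jellybean then forces some flavor to 43, so 152 + 1 = 153.

153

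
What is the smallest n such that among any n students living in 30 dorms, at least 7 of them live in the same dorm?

There are 30 dorms acting as pigeonholes.
With 30 × 6 = 180 students we could place exactly 6 in each, with no class reaching 7.
One more forces some class to hold 7, so 180 + 1 = 181.

181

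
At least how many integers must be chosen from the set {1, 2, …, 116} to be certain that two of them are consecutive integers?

59

Partition {1, …, 116} into 58 pairs: {1,2}, {3,4}, …, {115,116}.
Choosing 58 integers — say the 58 even numbers 2, 4, …, 116 — takes one from each pair and avoids the property.
Choosing 59 forces two into the same pair by pigeonhole, and those are consecutive. So 59.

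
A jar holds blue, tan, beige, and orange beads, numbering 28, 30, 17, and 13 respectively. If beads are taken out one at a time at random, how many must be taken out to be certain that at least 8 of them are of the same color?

29

The worst case takes 7 beads of each color without reaching 8 of any: 4 × 7 = 28.
The next bead must bring some color to 8, so 28 + 1 = 29.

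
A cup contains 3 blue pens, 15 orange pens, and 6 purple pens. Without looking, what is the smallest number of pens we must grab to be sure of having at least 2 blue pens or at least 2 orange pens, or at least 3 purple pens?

The worst case stops just short of every target: 1 blue, 1 orange, 2 purple — 1 + 1 + 2 = 4 pens.
One more pen must push some ink color to its target, so 4 + 1 = 5.

5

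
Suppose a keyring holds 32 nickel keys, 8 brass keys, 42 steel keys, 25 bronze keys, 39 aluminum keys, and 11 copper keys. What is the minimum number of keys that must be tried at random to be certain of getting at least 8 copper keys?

154

The worst case draws every non-copper key first: 32 + 8 + 42 + 25 + 39 = 146.
The next 8 draws are then forced to be copper, giving 146 + 8 = 154.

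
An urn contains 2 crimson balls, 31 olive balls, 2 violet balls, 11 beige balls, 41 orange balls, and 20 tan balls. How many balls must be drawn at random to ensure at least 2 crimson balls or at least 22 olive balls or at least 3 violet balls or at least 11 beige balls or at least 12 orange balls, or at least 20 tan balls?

65

Each of the 6 colors has its own threshold; avoid all of them simultaneously.
The worst case stops just short of every target: 1 crimson, 21 olive, 2 violet, 10 beige, 11 orange, 19 tan — 1 + 21 + 2 + 10 + 11 + 19 = 64 balls.
One more ball must push some color to its target, so 64 + 1 = 65.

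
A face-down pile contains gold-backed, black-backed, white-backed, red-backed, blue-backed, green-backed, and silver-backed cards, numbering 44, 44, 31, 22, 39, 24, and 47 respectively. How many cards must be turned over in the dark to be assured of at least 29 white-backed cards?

The worst case draws every non-white-backed card first: 44 + 44 + 22 + 39 + 24 + 47 = 220.
The next 29 draws are then forced to be white-backed, giving 220 + 29 = 249.

249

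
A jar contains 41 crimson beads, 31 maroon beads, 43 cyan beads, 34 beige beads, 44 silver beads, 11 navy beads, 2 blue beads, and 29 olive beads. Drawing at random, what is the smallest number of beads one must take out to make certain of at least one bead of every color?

The hardest color to obtain is blue: we could draw every other bead first — 235 − 2 = 233 beads — without a single blue one.
The next draw must be blue, so 233 + 1 = 234.

234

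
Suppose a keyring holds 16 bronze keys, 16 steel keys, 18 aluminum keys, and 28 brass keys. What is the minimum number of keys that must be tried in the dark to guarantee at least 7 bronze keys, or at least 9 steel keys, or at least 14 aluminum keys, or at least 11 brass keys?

38

The worst case stops just short of every target: 6 bronze, 8 steel, 13 aluminum, 10 brass — 6 + 8 + 13 + 10 = 37 keys.
One more key must push some type to its target, so 37 + 1 = 38.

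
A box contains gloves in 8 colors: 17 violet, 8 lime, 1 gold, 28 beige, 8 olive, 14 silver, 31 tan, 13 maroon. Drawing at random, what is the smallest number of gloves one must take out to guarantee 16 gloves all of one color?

90

In the worst case we take at most 15 of each color, but all 8 lime, all 1 gold, all 8 olive, all 14 silver, and all 13 maroon (fewer than 15), giving 15 + 8 + 1 + 15 + 8 + 14 + 15 + 13 = 89.
One more glove then forces some color to 16, so 89 + 1 = 90.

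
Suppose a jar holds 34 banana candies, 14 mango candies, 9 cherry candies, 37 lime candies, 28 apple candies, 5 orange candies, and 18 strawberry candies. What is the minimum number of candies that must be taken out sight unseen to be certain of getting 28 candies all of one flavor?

128

In the worst case we take at most 27 of each flavor, but all 14 mango, all 9 cherry, all 5 orange, and all 18 strawberry (fewer than 27), giving 27 + 14 + 9 + 27 + 27 + 5 + 18 = 127.
One more candy then forces some flavor to 28, so 127 + 1 = 128.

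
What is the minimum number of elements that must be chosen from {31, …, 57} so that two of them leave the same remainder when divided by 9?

Group the integers by remainder mod 9; there are 9 residue classes, each nonempty in this range.
Choosing one from each class (9 integers) avoids any shared remainder.
One more choice must repeat a class, so two differ by a multiple of 9. Hence 9 + 1 = 10.

10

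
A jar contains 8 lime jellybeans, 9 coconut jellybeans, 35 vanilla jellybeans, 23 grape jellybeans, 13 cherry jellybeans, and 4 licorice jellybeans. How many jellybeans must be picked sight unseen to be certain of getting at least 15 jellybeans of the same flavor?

63

Treat the 6 flavors as pigeonholes.
In the worst case we take at most 14 of each flavor, but all 8 lime, all 9 coconut, all 13 cherry, and all 4 licorice (fewer than 14), giving 8 + 9 + 14 + 14 + 13 + 4 = 62.
One more jellybean then forces some flavor to 15, so 62 + 1 = 63.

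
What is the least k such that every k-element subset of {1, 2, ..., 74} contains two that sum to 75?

Partition {1, …, 74} into 37 pairs: {1,74}, {2,73}, …, {37,38}.
Choosing 37 integers — say the integers 1 through 37 — takes one from each pair and avoids the property.
Choosing 38 forces two into the same pair by pigeonhole, and those sum to 75. So 38.

38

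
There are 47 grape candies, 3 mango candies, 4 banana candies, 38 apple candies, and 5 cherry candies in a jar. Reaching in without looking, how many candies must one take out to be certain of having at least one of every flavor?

The hardest flavor to obtain is mango: we could draw every other candy first — 97 − 3 = 94 candies — without a single mango one.
The next draw must be mango, so 94 + 1 = 95.

95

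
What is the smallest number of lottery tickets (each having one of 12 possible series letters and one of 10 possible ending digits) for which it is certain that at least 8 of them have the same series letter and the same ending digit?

841

There are 12 × 10 = 120 (series letter, ending digit) combinations acting as pigeonholes.
With 120 × 7 = 840 lottery tickets we could place exactly 7 in each, with no (series letter, ending digit) pair reaching 8.
One more forces some (series letter, ending digit) pair to hold 8, so 840 + 1 = 841.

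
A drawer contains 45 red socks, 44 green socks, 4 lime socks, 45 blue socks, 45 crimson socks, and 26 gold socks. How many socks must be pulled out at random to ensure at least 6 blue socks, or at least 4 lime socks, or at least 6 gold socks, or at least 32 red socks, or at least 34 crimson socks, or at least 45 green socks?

122

The worst case stops just short of every target: 31 red, 44 green, 3 lime, 5 blue, 33 crimson, 5 gold — 31 + 44 + 3 + 5 + 33 + 5 = 121 socks.
One more sock must push some color to its target, so 121 + 1 = 122.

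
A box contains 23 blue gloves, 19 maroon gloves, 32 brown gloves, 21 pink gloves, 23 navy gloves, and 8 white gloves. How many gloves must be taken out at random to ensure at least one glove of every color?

119

The hardest color to obtain is white: we could draw every other glove first — 126 − 8 = 118 gloves — without a single white one.
The next draw must be white, so 118 + 1 = 119.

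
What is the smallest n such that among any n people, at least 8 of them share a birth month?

85

There are 12 months of the year acting as pigeonholes.
With 12 × 7 = 84 people we could place exactly 7 in each, with no class reaching 8.
One more forces some class to hold 8, so 84 + 1 = 85.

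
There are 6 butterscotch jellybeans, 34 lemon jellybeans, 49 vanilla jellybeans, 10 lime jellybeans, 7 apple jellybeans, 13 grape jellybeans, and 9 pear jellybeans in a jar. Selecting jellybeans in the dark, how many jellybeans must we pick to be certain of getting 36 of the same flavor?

Treat the 7 flavors as pigeonholes.
In the worst case we take at most 35 of each flavor, but all 6 butterscotch, all 34 lemon, all 10 lime, all 7 apple, all 13 grape, and all 9 pear (fewer than 35), giving 6 + 34 + 35 + 10 + 7 + 13 + 9 = 114.
One more jellybean then forces some flavor to 36, so 114 + 1 = 115.

115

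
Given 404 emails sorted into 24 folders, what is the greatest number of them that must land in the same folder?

17

The 404 emails fall into 24 folders.
If each of the 24 folders held at most 16, the total would be at most 24 × 16 = 384 < 404, a contradiction.
So at least one holds ⌈404/24⌉ = 17.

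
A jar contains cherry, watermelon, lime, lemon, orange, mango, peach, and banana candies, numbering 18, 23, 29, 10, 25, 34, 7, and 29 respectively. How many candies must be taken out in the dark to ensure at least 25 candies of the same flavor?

155

Treat the 8 flavors as pigeonholes.
In the worst case we take at most 24 of each flavor, but all 18 cherry, all 23 watermelon, all 10 lemon, and all 7 peach (fewer than 24), giving 18 + 23 + 24 + 10 + 24 + 24 + 7 + 24 = 154.
One more candy then forces some flavor to 25, so 154 + 1 = 155.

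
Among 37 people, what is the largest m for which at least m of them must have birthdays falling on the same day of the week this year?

The 37 people fall into 7 days of the week.
If each of the 7 days of the week held at most 5, the total would be at most 7 × 5 = 35 < 37, a contradiction.
So at least one holds ⌈37/7⌉ = 6.

6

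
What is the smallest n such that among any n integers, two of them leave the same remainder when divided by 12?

There are 12 residue classes modulo 12 acting as pigeonholes.
With 12 integers we could place one in each, avoiding any repeat.
One more forces some class to hold 2, so 12 + 1 = 13.

13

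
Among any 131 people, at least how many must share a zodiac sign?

11

There are 12 zodiac signs, which serve as the pigeonholes.
If each of the 12 zodiac signs held at most 10, the total would be at most 12 × 10 = 120 < 131, a contradiction.
So at least one holds ⌈131/12⌉ = 11.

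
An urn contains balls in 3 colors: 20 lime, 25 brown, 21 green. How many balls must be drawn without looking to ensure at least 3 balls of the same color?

Treat the 3 colors as pigeonholes.
The worst case takes 2 balls of each color without reaching 3 of any: 3 × 2 = 6.
The next ball must bring some color to 3, so 6 + 1 = 7.

7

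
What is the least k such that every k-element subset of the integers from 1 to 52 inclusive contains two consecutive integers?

27

Partition {1, …, 52} into 26 pairs: {1,2}, {3,4}, …, {51,52}.
Choosing 26 integers — say the 26 even numbers 2, 4, …, 52 — takes one from each pair and avoids the property.
Choosing 27 forces two into the same pair by pigeonhole, and those are consecutive. So 27.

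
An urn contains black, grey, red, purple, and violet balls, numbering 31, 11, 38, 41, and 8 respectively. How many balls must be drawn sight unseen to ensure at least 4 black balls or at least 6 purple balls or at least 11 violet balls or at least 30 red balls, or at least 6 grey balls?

The worst case stops just short of every target: 3 black, 5 grey, 29 red, 5 purple, all 8 violet — 3 + 5 + 29 + 5 + 8 = 50 balls.
One more ball must push some color to its target, so 50 + 1 = 51.

51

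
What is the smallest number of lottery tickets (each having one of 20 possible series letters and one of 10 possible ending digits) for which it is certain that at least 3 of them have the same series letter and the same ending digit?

401

There are 20 × 10 = 200 (series letter, ending digit) combinations acting as pigeonholes.
With 200 × 2 = 400 lottery tickets we could place exactly 2 in each, with no (series letter, ending digit) pair reaching 3.
One more forces some (series letter, ending digit) pair to hold 3, so 400 + 1 = 401.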